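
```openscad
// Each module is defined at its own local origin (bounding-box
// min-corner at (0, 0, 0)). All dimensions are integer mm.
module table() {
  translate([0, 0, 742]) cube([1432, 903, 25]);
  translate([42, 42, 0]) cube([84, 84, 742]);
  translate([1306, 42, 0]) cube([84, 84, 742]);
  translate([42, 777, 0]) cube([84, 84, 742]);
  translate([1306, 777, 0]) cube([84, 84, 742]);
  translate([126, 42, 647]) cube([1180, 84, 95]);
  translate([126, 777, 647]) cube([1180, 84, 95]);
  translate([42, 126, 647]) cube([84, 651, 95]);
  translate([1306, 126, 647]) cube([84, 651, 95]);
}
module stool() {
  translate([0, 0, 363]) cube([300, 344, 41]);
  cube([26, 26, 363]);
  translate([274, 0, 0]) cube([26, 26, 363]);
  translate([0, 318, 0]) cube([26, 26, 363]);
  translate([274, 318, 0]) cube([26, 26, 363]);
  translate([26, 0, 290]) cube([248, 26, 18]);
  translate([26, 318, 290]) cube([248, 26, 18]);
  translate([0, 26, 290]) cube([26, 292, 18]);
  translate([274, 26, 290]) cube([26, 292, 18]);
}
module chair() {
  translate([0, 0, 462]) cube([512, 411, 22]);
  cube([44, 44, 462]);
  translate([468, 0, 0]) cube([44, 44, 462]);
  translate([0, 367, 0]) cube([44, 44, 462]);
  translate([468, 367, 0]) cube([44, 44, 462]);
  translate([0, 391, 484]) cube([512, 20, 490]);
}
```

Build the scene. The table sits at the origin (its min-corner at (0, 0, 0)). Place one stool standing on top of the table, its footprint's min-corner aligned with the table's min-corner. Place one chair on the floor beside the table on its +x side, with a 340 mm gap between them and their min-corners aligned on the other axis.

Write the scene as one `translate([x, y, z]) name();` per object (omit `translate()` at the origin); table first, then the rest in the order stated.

table();
translate([0, 0, 767]) stool();
translate([1772, 0, 0]) chair();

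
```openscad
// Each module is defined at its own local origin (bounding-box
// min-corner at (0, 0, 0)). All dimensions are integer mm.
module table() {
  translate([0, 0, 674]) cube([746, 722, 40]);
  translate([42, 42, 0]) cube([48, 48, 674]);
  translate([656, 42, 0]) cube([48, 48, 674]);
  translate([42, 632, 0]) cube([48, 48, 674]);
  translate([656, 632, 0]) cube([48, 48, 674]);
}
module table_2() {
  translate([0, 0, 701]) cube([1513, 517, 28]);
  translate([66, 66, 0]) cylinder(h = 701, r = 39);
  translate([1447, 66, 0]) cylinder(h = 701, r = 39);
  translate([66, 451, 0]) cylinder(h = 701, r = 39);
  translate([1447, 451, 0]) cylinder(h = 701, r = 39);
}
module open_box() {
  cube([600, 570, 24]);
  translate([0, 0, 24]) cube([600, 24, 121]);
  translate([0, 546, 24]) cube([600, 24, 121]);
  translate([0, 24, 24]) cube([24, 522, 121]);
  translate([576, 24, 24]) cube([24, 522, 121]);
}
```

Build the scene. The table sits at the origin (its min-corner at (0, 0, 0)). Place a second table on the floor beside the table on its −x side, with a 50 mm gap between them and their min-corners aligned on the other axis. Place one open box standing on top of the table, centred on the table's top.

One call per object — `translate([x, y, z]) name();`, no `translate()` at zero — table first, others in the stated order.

table();
translate([-1563, 0, 0]) table_2();
translate([73, 76, 714]) open_box();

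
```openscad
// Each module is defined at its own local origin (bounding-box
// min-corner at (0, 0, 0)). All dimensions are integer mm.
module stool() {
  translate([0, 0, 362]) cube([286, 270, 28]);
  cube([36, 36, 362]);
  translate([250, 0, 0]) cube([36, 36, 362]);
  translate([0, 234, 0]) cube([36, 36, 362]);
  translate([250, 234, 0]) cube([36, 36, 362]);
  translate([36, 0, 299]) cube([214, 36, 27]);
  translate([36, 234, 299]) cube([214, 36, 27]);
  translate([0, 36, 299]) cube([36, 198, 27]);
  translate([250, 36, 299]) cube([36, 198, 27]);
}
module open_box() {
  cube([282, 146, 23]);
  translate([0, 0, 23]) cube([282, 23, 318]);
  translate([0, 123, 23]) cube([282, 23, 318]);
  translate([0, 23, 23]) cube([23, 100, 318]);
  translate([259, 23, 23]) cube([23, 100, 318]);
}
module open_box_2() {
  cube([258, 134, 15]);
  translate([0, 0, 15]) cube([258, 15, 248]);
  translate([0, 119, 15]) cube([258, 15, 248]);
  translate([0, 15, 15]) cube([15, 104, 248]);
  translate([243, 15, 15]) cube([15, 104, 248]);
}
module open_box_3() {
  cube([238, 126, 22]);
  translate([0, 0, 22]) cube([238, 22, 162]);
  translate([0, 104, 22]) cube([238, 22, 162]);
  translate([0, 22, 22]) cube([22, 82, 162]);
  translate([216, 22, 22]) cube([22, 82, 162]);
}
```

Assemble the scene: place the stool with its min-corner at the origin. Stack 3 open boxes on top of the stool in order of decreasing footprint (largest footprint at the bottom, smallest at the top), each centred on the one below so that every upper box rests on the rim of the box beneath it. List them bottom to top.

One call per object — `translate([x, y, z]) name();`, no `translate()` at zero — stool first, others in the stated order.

stool();
translate([2, 62, 390]) open_box();
translate([14, 68, 731]) open_box_2();
translate([24, 72, 994]) open_box_3();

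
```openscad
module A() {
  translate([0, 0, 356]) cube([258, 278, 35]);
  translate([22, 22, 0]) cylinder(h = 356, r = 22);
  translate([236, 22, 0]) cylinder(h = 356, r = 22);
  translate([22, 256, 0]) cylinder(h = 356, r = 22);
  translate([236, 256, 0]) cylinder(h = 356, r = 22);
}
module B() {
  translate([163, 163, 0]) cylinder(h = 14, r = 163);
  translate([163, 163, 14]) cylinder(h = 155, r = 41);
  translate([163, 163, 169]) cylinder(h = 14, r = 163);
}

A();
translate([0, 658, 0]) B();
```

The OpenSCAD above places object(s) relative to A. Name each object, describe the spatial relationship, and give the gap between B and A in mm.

A is a stool. B is a spool. The spool is on the floor beside the stool on its +y side. The gap between the spool and the stool is 380 mm.

The spool's nearest face is 380 mm from the stool's +y face.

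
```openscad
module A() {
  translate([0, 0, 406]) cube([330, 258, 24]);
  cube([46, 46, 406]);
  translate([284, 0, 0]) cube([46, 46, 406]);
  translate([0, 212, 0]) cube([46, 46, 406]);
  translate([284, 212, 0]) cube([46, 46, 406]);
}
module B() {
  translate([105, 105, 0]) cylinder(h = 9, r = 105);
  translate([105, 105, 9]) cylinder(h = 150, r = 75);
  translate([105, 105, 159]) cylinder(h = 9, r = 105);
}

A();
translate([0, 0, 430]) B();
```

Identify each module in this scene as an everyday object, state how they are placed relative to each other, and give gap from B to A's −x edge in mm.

The spool's min-x is at 0; the stool's min-x is 0; gap = 0 mm.

A is a stool. B is a spool. The spool is on top of the stool. The gap from the spool to the stool's −x edge is 0 mm.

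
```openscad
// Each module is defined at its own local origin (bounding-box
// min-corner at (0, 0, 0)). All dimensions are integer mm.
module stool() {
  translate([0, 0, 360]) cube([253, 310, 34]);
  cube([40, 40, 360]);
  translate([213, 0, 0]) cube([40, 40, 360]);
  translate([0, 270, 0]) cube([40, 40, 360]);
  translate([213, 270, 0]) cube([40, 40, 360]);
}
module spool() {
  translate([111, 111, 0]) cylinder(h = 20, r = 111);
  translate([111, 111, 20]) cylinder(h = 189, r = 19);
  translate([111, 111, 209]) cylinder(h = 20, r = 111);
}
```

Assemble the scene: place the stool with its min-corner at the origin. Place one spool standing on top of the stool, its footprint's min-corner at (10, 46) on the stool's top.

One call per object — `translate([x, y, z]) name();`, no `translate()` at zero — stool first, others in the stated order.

stool();
translate([10, 46, 394]) spool();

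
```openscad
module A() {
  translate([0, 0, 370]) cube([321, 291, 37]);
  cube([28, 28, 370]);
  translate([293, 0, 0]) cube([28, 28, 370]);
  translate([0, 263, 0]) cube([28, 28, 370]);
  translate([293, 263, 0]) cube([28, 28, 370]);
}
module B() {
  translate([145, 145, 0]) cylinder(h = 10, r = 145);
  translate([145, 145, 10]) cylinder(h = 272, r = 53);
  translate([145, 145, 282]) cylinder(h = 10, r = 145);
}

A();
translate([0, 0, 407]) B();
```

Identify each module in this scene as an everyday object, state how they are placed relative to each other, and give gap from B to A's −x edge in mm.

The spool's min-x is at 0; the stool's min-x is 0; gap = 0 mm.

A is a stool. B is a spool. The spool is on top of the stool. The gap from the spool to the stool's −x edge is 0 mm.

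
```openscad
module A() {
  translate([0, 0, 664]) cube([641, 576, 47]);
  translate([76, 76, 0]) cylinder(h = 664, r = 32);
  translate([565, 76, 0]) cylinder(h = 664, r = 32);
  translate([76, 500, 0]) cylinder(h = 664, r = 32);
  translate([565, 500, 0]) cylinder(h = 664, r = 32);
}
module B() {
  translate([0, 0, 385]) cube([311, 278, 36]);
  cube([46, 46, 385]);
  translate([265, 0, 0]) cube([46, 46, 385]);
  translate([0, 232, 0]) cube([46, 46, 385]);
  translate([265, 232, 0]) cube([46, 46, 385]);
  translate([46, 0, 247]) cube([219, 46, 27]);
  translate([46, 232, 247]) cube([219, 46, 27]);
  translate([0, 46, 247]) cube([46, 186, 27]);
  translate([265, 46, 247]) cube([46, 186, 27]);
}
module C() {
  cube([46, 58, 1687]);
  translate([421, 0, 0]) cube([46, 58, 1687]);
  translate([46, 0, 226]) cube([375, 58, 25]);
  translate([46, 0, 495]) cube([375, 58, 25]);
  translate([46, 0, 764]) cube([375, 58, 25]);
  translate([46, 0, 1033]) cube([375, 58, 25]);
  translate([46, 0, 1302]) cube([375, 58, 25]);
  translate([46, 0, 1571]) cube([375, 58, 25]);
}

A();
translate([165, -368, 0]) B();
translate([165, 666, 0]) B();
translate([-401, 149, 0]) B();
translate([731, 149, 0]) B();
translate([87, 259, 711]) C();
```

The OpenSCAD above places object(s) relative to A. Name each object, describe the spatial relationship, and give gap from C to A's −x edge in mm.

The ladder's min-x is at 87; the table's min-x is 0; gap = 87 mm.

A is a table. B is a stool. C is a ladder. Four stools sit around the table at the −y, +y, −x, +x sides. The ladder is on top of the table, centred. The gap from the ladder to the table's −x edge is 87 mm.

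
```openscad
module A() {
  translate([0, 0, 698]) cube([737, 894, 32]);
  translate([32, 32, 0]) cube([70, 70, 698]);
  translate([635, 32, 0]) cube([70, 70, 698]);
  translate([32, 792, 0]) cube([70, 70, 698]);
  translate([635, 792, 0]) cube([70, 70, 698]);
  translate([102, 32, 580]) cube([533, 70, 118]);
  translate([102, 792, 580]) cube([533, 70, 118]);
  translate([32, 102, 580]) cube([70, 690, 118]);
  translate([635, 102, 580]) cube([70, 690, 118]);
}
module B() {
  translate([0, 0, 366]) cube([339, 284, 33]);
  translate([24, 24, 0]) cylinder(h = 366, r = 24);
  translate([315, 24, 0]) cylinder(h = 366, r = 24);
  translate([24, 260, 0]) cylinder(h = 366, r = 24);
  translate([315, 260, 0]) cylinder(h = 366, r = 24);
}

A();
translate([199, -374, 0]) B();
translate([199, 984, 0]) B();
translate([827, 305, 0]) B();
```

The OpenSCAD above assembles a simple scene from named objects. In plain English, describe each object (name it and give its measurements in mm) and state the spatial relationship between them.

A is a table: top 737 mm (x) × 894 mm (y), 32 mm thick, upper face at z = 730 mm, on four 70×70 mm square legs, each inset 32 mm from the nearest pair of top edges, running from z = 0 to the bottom of the top. Four apron rails, 70 mm thick and 118 mm tall, run between adjacent legs with their top edges flush with the underside of the top and their outer faces flush with the legs' outer faces.

B is a simple wooden stool: a rectangular seat 339 mm (x) by 284 mm (y), 33 mm thick, top face at z = 399 mm, on four round legs, each 48 mm in diameter. The legs rest on z = 0, each leg's axis is inset half a diameter from the nearest pair of seat edges (so the leg's bounding box is flush with the corner).

Three stools sit around the table at the −y, +y, +x sides.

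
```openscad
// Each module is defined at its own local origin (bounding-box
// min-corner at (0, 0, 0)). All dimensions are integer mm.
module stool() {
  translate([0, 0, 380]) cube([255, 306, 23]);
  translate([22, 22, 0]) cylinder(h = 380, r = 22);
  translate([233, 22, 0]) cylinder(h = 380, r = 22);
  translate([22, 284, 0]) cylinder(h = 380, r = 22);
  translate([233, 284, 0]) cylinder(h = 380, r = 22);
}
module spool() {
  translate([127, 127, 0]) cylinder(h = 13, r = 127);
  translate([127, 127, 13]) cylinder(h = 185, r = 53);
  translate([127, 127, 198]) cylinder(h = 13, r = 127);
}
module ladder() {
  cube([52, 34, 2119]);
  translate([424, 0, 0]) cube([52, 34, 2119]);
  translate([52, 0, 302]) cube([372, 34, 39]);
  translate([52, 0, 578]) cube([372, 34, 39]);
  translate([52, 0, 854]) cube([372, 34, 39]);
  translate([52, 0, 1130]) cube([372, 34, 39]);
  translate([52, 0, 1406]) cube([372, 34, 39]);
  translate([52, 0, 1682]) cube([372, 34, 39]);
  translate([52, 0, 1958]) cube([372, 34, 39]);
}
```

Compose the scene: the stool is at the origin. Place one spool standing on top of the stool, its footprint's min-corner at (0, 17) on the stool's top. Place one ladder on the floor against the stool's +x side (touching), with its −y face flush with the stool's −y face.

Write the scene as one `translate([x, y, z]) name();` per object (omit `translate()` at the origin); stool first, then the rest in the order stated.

stool();
translate([0, 17, 403]) spool();
translate([255, 0, 0]) ladder();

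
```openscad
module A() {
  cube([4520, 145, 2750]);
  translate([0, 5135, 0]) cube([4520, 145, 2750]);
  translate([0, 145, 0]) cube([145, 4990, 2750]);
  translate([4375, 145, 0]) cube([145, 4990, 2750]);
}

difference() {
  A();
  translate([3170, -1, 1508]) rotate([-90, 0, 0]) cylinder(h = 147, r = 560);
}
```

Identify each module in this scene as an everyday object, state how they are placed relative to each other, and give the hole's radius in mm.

The subtracted cylinder has r = 560 mm.

A is a house frame. The house frame has a circular hole through its front wall. The hole's radius is 560 mm.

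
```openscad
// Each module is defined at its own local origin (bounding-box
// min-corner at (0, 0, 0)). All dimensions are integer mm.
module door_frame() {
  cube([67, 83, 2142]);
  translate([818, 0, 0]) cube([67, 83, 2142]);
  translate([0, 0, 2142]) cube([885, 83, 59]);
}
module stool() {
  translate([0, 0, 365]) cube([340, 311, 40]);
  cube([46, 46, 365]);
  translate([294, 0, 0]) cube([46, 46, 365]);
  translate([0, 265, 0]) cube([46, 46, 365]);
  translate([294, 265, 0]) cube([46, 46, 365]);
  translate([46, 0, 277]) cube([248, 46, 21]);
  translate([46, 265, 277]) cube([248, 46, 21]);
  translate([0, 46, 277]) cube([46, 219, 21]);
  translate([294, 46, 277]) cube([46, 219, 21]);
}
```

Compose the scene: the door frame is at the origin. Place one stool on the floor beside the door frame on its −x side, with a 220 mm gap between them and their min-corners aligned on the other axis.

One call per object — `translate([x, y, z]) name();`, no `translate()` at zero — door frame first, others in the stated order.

door_frame();
translate([-560, 0, 0]) stool();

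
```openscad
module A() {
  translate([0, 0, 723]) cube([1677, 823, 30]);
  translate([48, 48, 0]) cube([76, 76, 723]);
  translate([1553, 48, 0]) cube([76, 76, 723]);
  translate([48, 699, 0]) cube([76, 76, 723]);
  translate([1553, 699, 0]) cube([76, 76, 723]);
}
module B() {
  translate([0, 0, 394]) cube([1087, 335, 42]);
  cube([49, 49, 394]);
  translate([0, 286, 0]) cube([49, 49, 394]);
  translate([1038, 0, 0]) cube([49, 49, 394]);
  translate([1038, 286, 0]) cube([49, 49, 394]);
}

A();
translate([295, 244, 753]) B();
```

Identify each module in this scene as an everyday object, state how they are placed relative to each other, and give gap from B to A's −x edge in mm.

A is a table. B is a bench. The bench is on top of the table, centred. The gap from the bench to the table's −x edge is 295 mm.

The bench's min-x is at 295; the table's min-x is 0; gap = 295 mm.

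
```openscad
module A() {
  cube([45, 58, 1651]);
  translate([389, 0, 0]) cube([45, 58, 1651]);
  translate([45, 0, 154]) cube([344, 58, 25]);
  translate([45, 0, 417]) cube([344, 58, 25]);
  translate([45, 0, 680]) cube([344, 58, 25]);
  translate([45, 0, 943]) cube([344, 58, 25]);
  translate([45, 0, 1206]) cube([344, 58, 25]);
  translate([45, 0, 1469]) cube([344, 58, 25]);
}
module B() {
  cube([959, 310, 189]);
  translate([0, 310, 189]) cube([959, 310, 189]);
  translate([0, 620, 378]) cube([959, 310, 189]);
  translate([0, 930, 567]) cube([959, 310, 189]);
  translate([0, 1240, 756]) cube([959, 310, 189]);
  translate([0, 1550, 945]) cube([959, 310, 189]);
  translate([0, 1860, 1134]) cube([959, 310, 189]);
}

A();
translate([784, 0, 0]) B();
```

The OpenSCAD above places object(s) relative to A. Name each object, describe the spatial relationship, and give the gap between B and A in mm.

The staircase's nearest face is 350 mm from the ladder's +x face.

A is a ladder. B is a staircase. The staircase is on the floor beside the ladder on its +x side. The gap between the staircase and the ladder is 350 mm.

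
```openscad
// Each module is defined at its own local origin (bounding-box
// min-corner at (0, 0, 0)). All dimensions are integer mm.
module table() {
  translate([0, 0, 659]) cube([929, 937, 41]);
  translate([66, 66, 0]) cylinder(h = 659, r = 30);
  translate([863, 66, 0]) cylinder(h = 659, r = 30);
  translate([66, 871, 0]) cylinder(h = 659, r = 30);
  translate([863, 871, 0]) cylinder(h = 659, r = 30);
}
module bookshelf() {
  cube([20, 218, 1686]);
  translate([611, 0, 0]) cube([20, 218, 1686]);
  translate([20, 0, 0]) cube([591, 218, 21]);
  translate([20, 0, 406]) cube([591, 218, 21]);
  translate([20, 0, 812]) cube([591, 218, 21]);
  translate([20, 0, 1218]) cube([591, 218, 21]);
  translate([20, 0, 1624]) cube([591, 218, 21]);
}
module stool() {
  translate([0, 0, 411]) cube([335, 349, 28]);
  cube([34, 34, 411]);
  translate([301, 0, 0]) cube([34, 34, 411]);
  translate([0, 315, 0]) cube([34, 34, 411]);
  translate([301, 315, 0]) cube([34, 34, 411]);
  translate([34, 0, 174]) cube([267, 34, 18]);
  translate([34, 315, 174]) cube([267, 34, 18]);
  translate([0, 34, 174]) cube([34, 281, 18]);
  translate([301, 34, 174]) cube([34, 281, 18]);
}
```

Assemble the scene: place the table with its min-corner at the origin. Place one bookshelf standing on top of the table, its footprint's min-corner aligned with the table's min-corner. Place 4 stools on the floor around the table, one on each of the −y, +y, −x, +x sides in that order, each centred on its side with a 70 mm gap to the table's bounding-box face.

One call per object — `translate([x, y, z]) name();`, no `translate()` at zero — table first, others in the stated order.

table();
translate([0, 0, 700]) bookshelf();
translate([297, -419, 0]) stool();
translate([297, 1007, 0]) stool();
translate([-405, 294, 0]) stool();
translate([999, 294, 0]) stool();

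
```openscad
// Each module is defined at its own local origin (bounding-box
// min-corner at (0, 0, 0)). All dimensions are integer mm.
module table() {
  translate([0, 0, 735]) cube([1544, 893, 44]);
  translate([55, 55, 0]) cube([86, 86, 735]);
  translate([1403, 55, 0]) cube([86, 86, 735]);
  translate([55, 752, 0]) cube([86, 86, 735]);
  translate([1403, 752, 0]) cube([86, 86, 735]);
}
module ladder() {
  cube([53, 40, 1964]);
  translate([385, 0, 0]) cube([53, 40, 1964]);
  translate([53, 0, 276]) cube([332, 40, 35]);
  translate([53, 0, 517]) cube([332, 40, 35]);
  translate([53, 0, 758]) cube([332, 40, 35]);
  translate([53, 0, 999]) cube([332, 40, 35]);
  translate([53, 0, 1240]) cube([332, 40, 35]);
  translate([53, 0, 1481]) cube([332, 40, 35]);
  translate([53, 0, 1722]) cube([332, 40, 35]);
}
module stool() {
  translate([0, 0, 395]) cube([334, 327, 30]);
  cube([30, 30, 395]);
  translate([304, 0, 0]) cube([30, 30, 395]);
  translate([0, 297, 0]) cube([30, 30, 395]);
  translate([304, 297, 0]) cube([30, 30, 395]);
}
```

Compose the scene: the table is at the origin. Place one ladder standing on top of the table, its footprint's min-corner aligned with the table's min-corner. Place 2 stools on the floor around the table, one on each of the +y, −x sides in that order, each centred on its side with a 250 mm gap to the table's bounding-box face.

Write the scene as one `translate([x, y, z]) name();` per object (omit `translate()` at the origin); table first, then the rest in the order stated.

table();
translate([0, 0, 779]) ladder();
translate([605, 1143, 0]) stool();
translate([-584, 283, 0]) stool();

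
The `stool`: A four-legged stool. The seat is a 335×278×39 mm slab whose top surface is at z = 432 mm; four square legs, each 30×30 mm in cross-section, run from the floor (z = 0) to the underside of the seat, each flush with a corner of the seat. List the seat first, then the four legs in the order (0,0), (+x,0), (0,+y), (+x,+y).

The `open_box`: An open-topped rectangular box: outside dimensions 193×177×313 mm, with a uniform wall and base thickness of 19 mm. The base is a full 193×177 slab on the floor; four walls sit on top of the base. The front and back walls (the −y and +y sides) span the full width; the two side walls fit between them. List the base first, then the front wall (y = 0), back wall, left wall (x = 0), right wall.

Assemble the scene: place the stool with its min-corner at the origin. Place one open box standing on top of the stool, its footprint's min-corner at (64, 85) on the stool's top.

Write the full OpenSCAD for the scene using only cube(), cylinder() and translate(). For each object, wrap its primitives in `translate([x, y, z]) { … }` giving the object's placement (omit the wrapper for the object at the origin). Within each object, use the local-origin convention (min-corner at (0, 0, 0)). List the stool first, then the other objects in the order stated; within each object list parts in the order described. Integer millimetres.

translate([0, 0, 393]) cube([335, 278, 39]);
cube([30, 30, 393]);
translate([305, 0, 0]) cube([30, 30, 393]);
translate([0, 248, 0]) cube([30, 30, 393]);
translate([305, 248, 0]) cube([30, 30, 393]);
translate([64, 85, 432]) {
  cube([193, 177, 19]);
  translate([0, 0, 19]) cube([193, 19, 294]);
  translate([0, 158, 19]) cube([193, 19, 294]);
  translate([0, 19, 19]) cube([19, 139, 294]);
  translate([174, 19, 19]) cube([19, 139, 294]);
}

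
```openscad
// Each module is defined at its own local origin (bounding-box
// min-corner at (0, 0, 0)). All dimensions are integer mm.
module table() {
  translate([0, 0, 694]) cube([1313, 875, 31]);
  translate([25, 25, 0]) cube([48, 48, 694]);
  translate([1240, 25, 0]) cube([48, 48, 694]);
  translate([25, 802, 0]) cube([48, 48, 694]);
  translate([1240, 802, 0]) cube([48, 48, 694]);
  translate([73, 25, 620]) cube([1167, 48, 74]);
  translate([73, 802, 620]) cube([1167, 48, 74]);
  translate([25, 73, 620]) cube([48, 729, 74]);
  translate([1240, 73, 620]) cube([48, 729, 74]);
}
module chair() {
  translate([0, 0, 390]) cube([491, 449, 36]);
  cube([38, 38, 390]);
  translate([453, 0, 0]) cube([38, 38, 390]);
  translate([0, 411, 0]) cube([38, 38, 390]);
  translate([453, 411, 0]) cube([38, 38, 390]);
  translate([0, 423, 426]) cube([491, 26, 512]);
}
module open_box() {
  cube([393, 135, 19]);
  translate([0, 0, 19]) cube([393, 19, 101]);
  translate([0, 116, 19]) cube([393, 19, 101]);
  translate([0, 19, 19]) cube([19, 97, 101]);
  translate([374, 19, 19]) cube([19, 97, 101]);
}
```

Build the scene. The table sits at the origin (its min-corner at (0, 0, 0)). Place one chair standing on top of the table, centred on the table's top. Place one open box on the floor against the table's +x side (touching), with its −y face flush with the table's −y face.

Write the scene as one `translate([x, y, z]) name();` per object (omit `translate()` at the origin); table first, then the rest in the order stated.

table();
translate([411, 213, 725]) chair();
translate([1313, 0, 0]) open_box();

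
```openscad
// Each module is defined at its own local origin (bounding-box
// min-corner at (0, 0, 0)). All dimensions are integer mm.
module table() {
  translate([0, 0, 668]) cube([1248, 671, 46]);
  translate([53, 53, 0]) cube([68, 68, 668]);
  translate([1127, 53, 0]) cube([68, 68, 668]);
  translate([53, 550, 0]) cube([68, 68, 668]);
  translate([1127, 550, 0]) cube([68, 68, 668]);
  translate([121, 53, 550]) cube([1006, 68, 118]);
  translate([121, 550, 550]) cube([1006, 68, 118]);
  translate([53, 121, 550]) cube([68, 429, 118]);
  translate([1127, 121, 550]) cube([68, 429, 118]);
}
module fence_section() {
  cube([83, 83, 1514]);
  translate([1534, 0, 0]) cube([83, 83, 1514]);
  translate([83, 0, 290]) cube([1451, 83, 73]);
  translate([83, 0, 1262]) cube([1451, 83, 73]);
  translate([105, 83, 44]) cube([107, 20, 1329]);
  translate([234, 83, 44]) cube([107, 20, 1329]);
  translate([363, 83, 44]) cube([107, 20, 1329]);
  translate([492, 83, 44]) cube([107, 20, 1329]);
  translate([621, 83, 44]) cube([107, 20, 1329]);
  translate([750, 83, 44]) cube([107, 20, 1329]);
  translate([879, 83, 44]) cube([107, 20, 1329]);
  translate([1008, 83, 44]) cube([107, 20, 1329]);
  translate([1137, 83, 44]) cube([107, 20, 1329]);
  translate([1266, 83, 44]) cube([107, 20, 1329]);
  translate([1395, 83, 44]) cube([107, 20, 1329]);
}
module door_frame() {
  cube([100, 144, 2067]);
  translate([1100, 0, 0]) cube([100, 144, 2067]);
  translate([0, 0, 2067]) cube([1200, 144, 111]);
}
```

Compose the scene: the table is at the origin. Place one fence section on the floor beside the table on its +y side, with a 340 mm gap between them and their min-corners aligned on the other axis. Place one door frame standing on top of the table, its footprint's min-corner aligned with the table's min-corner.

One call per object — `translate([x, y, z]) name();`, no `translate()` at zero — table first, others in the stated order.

table();
translate([0, 1011, 0]) fence_section();
translate([0, 0, 714]) door_frame();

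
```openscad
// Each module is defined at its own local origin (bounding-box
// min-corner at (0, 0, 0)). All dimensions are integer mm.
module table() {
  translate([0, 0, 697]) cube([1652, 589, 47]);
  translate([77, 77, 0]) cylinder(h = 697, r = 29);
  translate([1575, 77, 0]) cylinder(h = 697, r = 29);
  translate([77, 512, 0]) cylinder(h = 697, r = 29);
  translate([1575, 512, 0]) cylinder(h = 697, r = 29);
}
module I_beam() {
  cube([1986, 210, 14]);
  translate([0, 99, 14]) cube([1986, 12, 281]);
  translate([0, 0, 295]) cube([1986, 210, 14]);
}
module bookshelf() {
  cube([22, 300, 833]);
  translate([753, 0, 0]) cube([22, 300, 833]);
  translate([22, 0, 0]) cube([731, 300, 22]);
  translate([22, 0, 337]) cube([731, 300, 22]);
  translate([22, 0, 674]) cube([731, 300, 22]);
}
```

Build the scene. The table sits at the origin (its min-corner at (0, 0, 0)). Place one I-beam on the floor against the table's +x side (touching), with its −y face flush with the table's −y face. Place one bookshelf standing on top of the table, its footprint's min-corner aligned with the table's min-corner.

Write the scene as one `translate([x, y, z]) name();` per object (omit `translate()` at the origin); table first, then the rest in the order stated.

table();
translate([1652, 0, 0]) I_beam();
translate([0, 0, 744]) bookshelf();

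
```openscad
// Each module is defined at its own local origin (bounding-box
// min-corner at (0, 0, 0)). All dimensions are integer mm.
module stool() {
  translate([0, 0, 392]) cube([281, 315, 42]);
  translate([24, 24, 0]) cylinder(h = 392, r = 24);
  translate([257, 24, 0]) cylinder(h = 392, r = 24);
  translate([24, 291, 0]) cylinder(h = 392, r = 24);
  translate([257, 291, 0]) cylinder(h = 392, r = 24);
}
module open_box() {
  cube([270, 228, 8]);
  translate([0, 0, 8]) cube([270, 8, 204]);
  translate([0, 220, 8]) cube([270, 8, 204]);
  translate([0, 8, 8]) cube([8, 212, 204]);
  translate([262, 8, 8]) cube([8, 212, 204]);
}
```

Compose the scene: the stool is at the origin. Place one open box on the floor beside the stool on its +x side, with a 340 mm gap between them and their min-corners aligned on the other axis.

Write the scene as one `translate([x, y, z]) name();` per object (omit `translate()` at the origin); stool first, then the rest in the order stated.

stool();
translate([621, 0, 0]) open_box();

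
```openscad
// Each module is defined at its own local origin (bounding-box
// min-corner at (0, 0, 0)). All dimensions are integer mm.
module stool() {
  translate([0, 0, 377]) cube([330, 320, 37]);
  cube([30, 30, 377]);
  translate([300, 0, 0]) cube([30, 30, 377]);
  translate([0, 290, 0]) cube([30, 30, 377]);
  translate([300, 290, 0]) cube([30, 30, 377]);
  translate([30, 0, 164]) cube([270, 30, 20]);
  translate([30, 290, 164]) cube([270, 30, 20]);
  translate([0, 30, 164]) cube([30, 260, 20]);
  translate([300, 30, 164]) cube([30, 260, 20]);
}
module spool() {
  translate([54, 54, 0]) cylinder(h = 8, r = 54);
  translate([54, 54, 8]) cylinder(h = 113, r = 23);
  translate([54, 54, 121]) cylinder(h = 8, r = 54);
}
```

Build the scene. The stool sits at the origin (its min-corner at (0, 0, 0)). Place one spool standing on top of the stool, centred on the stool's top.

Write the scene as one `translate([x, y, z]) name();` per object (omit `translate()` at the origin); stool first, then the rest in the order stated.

stool();
translate([111, 106, 414]) spool();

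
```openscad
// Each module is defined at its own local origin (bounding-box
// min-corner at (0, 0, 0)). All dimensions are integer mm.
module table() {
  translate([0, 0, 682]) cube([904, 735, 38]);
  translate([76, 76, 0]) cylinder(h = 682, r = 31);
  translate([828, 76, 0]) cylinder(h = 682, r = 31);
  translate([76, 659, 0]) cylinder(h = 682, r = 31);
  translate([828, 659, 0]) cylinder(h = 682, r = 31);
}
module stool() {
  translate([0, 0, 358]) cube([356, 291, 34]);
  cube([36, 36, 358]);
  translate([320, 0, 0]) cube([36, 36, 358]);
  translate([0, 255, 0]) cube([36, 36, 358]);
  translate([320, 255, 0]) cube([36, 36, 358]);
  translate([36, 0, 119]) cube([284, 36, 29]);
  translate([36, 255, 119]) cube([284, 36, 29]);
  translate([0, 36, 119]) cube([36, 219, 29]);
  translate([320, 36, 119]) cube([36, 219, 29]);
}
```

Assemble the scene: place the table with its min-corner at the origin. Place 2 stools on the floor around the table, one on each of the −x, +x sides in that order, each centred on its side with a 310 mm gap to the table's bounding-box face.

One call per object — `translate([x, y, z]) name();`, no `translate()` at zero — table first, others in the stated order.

table();
translate([-666, 222, 0]) stool();
translate([1214, 222, 0]) stool();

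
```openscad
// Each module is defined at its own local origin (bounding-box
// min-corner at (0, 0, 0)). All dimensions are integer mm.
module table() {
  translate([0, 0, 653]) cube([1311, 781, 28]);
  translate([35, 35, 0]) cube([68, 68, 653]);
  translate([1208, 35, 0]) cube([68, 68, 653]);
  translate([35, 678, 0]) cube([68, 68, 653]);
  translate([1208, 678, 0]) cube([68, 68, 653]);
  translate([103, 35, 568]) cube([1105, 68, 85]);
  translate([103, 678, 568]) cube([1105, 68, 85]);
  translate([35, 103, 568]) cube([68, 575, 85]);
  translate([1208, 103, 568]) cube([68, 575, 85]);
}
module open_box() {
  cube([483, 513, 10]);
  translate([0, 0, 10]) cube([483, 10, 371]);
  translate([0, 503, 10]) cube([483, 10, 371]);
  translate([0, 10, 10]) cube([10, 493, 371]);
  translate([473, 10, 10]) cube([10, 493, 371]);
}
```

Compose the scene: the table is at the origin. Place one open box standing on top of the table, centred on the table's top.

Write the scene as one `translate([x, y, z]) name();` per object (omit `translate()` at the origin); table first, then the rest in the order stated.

table();
translate([414, 134, 681]) open_box();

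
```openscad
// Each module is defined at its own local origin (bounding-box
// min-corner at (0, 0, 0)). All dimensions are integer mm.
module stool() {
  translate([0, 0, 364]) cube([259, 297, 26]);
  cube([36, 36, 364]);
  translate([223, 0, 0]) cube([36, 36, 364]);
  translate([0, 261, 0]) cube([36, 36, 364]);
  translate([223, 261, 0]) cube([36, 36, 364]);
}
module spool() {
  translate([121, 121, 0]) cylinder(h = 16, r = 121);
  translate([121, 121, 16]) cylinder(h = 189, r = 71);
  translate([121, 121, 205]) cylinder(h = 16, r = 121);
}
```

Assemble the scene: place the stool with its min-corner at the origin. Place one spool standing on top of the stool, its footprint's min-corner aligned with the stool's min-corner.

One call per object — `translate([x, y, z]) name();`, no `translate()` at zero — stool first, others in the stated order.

stool();
translate([0, 0, 390]) spool();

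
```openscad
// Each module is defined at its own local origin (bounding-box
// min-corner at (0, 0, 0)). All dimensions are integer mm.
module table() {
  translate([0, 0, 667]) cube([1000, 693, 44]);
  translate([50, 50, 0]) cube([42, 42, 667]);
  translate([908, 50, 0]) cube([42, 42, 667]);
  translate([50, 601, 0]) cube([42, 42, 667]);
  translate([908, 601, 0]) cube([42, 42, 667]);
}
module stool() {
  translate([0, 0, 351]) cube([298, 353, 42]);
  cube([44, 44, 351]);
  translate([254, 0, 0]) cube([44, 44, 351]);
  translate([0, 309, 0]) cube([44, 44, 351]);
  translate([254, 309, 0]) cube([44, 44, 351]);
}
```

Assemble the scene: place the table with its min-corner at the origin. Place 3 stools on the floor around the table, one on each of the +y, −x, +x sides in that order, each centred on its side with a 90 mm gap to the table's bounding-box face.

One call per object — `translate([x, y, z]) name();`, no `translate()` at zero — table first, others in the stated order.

table();
translate([351, 783, 0]) stool();
translate([-388, 170, 0]) stool();
translate([1090, 170, 0]) stool();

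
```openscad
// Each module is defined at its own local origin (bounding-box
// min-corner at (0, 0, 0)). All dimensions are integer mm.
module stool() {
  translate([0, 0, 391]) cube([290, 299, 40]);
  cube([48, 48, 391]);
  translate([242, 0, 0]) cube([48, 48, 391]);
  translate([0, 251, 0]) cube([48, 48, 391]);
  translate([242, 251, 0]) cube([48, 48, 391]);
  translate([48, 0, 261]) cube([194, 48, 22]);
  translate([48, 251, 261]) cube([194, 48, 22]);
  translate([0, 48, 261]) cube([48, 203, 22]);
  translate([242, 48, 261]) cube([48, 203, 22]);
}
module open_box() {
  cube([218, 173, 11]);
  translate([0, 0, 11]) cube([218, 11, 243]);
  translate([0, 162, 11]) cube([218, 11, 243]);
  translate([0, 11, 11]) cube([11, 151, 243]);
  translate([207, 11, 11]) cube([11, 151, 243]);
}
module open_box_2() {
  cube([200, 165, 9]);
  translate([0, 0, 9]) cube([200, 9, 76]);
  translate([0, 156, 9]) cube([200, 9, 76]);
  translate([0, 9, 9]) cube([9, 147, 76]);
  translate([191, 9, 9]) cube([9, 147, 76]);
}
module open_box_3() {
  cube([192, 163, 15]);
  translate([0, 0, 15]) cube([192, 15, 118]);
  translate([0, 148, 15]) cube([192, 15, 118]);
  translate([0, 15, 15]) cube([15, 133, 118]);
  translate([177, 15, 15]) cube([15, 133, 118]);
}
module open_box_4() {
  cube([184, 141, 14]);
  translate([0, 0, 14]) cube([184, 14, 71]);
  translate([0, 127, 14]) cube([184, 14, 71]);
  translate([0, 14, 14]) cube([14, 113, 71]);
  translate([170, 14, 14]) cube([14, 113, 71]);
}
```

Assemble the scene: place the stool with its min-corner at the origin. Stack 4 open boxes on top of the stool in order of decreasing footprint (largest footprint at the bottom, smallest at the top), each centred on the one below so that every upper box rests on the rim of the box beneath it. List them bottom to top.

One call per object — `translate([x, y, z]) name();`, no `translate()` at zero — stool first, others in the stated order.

stool();
translate([36, 63, 431]) open_box();
translate([45, 67, 685]) open_box_2();
translate([49, 68, 770]) open_box_3();
translate([53, 79, 903]) open_box_4();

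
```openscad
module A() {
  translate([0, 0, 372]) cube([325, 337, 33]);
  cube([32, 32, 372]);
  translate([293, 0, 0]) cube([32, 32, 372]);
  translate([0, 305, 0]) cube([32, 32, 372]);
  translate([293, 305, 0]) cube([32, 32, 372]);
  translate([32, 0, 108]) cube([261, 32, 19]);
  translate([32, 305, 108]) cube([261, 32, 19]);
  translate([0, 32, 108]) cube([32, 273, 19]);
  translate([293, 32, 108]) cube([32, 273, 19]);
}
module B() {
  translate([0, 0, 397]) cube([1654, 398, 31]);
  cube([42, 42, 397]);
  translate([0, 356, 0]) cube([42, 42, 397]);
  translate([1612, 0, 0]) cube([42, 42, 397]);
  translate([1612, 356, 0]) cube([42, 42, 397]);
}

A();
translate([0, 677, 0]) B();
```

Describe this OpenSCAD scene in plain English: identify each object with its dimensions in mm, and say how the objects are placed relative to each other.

A is a four-legged stool. The seat is 325×337 mm, 33 mm thick, top at z = 405 mm. It stands on four square legs, each 32×32 mm in cross-section, from z = 0 to the seat underside, each flush with a corner of the seat. Four stretchers, 32 mm wide and 19 mm tall, connect adjacent legs with their undersides at z = 108 mm, each running between the inner faces of the legs it joins and aligned with the legs' outer faces on the other axis.

B is a long wooden bench with a 1654 mm (x) × 398 mm (y) seat, 31 mm thick, its top surface 428 mm above the floor. Four 42 mm square legs at the seat corners, flush with the edges, run from z = 0 to the seat underside.

The bench is on the floor beside the stool on its +y side.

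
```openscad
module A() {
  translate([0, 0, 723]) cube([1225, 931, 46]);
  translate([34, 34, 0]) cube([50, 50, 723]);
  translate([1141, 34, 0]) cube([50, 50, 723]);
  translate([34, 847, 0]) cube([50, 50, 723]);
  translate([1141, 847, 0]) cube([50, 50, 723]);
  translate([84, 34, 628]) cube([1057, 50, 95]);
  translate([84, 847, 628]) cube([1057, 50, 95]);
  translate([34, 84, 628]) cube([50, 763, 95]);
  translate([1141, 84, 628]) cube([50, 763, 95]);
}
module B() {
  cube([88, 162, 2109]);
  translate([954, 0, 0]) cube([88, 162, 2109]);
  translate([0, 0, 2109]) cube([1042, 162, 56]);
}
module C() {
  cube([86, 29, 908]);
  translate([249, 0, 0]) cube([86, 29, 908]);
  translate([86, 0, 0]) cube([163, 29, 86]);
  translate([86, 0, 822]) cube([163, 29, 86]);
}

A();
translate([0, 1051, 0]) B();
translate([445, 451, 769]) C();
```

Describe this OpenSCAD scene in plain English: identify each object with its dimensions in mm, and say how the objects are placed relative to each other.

A is a rectangular dining table. The top is 1225×931×46 mm with its upper surface at z = 769 mm. It stands on four 50×50 mm square legs, each inset 34 mm from the nearest pair of top edges, running from the floor to the underside of the top. Four apron rails, 50 mm thick and 95 mm tall, run between adjacent legs with their top edges flush with the underside of the top and their outer faces flush with the legs' outer faces.

B is a door frame. The clear opening is 866 mm wide and 2109 mm high. Two 88 mm wide jambs, 162 mm deep, stand either side of the opening from the floor to the top of the opening. A 56 mm thick head sits across the top of both jambs, spanning the full outside width of the frame.

C is a picture frame with a 163×736 mm rectangular opening (x by z) and a uniform 86 mm border on every side. Frame depth is 29 mm along y. It is built from two vertical stiles running the full outside height and two horizontal rails spanning the gap between the stiles.

The door frame is on the floor beside the table on its +y side. The picture frame is on top of the table, centred.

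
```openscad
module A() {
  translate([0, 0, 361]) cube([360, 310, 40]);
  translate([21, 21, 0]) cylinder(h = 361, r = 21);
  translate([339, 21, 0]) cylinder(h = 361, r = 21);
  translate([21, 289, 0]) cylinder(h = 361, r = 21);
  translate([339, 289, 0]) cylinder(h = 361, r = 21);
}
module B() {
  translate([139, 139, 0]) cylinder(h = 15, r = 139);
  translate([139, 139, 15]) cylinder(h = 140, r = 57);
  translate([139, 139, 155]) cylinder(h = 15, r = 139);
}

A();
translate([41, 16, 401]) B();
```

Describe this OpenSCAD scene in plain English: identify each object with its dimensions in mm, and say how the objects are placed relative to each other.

A is a simple wooden stool: a rectangular seat 360 mm (x) by 310 mm (y), 40 mm thick, top face at z = 401 mm, on four round legs, each 42 mm in diameter. The legs rest on z = 0, each leg's axis is inset half a diameter from the nearest pair of seat edges (so the leg's bounding box is flush with the corner).

B is a spool: two coaxial disc flanges of radius 139 mm and thickness 15 mm, joined by a core cylinder of radius 57 mm and height 140 mm. The lower flange rests on z = 0 and the three cylinders share a vertical axis.

The spool is on top of the stool, centred.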